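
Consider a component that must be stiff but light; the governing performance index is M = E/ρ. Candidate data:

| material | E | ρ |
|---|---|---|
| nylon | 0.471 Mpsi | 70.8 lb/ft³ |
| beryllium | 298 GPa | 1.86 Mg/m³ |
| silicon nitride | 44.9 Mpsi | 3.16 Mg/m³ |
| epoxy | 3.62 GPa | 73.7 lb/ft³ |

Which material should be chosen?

beryllium

Putting every candidate on a common basis:
  nylon: E = 3.247 GPa, ρ = 1134 kg/m³
  beryllium: E = 298.0 GPa, ρ = 1860 kg/m³
  silicon nitride: E = 309.6 GPa, ρ = 3160 kg/m³
  epoxy: E = 3.620 GPa, ρ = 1181 kg/m³
  beryllium: M = 160 MN·m/kg
  silicon nitride: M = 98.0 MN·m/kg
  epoxy: M = 3.07 MN·m/kg
  nylon: M = 2.86 MN·m/kg
Beryllium has the largest M.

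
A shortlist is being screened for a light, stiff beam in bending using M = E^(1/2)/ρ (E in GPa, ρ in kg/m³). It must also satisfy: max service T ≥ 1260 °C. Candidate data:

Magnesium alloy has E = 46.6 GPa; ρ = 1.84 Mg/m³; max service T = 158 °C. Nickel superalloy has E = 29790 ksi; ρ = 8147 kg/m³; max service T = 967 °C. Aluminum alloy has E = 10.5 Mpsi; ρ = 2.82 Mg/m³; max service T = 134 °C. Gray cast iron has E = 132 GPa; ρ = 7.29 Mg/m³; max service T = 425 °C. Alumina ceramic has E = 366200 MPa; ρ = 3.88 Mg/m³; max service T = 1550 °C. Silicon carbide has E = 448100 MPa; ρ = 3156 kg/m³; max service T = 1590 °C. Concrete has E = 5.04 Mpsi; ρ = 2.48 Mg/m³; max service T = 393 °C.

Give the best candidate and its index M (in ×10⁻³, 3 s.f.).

Screen on constraints: max service T ≥ 1260 °C. Survivors: alumina ceramic, silicon carbide.
Normalizing units and computing the index:
  alumina ceramic: E = 366.2 GPa, ρ = 3880 kg/m³
  silicon carbide: E = 448.1 GPa, ρ = 3156 kg/m³
  silicon carbide: M = 6.71×10⁻³
  alumina ceramic: M = 4.93×10⁻³
The maximum is for silicon carbide.

silicon carbide, M = 6.71×10⁻³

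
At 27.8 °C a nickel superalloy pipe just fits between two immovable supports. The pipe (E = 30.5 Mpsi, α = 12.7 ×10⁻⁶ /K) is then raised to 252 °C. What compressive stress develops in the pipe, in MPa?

599 MPa

E = 30.5 Mpsi = 210.3 GPa.
ΔT = 224.2 K. Constrained thermal stress σ = E·α·ΔT = 210.3×10³ MPa × 12.7×10⁻⁶ × 224.2 = 599 MPa (compressive).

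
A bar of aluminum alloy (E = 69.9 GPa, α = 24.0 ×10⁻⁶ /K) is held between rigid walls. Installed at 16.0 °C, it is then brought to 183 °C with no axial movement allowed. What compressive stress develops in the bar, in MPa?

280 MPa

ΔT = 167.0 K. Constrained thermal stress σ = E·α·ΔT = 69.90×10³ MPa × 24.0×10⁻⁶ × 167.0 = 280 MPa (compressive).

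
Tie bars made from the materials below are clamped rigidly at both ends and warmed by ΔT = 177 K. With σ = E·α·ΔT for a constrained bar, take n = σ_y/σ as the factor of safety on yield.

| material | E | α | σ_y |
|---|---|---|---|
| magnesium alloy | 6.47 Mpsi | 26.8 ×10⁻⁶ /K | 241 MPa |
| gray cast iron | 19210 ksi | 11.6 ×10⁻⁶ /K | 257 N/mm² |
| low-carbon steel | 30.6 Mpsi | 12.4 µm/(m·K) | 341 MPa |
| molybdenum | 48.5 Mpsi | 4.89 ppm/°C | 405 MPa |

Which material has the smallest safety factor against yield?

With everything in SI (GPa, ×10⁻⁶/K, MPa):
  magnesium alloy: E = 44.61, α = 26.8, σ_y = 241.0 → σ = 212 MPa, n = 1.14
  gray cast iron: E = 132.4, α = 11.6, σ_y = 257.0 → σ = 272 MPa, n = 0.945
  low-carbon steel: E = 211.0, α = 12.4, σ_y = 341.0 → σ = 463 MPa, n = 0.736
  molybdenum: E = 334.4, α = 4.89, σ_y = 405.0 → σ = 289 MPa, n = 1.40
Smallest n: low-carbon steel with n = 0.736.

low-carbon steel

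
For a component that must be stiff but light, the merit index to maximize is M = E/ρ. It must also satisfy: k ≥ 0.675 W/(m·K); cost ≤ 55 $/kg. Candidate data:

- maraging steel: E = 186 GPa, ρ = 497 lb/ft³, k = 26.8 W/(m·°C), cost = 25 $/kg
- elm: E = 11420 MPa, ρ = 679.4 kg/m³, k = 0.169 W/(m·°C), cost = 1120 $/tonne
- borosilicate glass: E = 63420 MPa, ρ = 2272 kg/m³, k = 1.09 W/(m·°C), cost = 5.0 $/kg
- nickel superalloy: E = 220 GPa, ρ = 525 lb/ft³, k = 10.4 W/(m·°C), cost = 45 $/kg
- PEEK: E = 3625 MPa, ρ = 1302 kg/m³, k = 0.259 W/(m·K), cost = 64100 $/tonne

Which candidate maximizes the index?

Screen on constraints: k ≥ 0.675 W/(m·K); cost ≤ 55 $/kg. Survivors: maraging steel, borosilicate glass, nickel superalloy.
Putting every candidate on a common basis:
  maraging steel: E = 186.0 GPa, ρ = 7961 kg/m³
  borosilicate glass: E = 63.42 GPa, ρ = 2272 kg/m³
  nickel superalloy: E = 220.0 GPa, ρ = 8410 kg/m³
  borosilicate glass: M = 27.9 MN·m/kg
  nickel superalloy: M = 26.2 MN·m/kg
  maraging steel: M = 23.4 MN·m/kg
Borosilicate glass has the largest M.

borosilicate glass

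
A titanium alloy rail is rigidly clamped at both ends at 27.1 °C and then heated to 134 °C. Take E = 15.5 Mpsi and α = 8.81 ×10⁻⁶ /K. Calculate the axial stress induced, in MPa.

E = 15.5 Mpsi = 106.9 GPa.
ΔT = 106.9 K. Constrained thermal stress σ = E·α·ΔT = 106.9×10³ MPa × 8.81×10⁻⁶ × 106.9 = 101 MPa (compressive).

101 MPa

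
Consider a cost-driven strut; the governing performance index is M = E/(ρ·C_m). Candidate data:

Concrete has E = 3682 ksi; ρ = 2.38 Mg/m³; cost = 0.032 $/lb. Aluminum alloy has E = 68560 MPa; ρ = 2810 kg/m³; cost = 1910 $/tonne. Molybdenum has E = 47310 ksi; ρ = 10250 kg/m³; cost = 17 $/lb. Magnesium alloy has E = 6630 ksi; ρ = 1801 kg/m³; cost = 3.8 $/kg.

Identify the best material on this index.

concrete

After converting to SI:
  concrete: E = 25.39 GPa, ρ = 2380 kg/m³, cost = 0.07055 $/kg
  aluminum alloy: E = 68.56 GPa, ρ = 2810 kg/m³, cost = 1.910 $/kg
  molybdenum: E = 326.2 GPa, ρ = 10250 kg/m³, cost = 37.48 $/kg
  magnesium alloy: E = 45.71 GPa, ρ = 1801 kg/m³, cost = 3.800 $/kg
  concrete: M = 151 MN·m per $
  aluminum alloy: M = 12.8 MN·m per $
  magnesium alloy: M = 6.68 MN·m per $
  molybdenum: M = 0.849 MN·m per $
The maximum is for concrete.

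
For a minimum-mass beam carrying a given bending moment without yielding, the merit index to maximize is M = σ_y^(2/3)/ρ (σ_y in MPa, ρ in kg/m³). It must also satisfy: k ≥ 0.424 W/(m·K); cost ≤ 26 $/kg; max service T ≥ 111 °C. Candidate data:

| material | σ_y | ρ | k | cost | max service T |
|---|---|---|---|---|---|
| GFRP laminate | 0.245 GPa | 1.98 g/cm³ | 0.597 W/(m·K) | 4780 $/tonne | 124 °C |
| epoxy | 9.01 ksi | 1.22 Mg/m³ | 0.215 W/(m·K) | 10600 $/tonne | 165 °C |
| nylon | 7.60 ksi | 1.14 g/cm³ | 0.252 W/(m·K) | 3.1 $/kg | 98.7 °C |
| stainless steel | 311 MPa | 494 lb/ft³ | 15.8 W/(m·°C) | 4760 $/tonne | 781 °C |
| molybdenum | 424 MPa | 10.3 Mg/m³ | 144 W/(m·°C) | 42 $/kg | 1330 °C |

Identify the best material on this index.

GFRP laminate

Screen on constraints: k ≥ 0.424 W/(m·K); cost ≤ 26 $/kg; max service T ≥ 111 °C. Survivors: GFRP laminate, stainless steel.
In SI units:
  GFRP laminate: σ_y = 245.0 MPa, ρ = 1980 kg/m³
  stainless steel: σ_y = 311.0 MPa, ρ = 7913 kg/m³
  GFRP laminate: M = 19.8×10⁻³
  stainless steel: M = 5.80×10⁻³
GFRP laminate ranks first.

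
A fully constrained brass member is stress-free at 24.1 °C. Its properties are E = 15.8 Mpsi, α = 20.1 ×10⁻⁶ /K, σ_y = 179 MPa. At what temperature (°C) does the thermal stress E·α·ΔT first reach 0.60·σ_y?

E = 15.8 Mpsi = 108.9 GPa.
E·α·ΔT = 107.4 MPa ⇒ ΔT = 107.4 / (108.9×10³ × 20.1×10⁻⁶) = 49.05 K.
T = 24.1 + 49.05 = 73.15 °C.

73.1 °C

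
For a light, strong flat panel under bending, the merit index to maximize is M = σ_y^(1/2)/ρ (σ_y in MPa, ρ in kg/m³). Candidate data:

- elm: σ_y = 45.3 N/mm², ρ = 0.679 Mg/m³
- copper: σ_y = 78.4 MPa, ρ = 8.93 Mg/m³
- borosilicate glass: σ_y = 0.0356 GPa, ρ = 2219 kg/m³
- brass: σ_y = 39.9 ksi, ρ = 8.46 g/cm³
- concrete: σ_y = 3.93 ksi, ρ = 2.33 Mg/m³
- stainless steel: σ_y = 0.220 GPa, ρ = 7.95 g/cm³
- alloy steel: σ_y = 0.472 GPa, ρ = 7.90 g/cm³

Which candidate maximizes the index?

elm

In SI units:
  elm: σ_y = 45.30 MPa, ρ = 679.0 kg/m³
  copper: σ_y = 78.40 MPa, ρ = 8930 kg/m³
  borosilicate glass: σ_y = 35.60 MPa, ρ = 2219 kg/m³
  brass: σ_y = 275.1 MPa, ρ = 8460 kg/m³
  concrete: σ_y = 27.10 MPa, ρ = 2330 kg/m³
  stainless steel: σ_y = 220.0 MPa, ρ = 7950 kg/m³
  alloy steel: σ_y = 472.0 MPa, ρ = 7900 kg/m³
  elm: M = 9.91×10⁻³
  alloy steel: M = 2.75×10⁻³
  borosilicate glass: M = 2.69×10⁻³
  concrete: M = 2.23×10⁻³
  brass: M = 1.96×10⁻³
  stainless steel: M = 1.87×10⁻³
  copper: M = 0.992×10⁻³
The maximum is for elm.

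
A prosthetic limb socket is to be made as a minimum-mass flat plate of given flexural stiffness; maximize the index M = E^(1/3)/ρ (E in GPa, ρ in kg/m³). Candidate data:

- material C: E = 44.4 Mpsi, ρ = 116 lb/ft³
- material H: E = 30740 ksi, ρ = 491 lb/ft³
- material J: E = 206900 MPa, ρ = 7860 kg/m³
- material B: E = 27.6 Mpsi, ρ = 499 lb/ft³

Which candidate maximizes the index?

material C

Normalizing units and computing the index:
  material C: E = 306.1 GPa, ρ = 1858 kg/m³
  material H: E = 211.9 GPa, ρ = 7865 kg/m³
  material J: E = 206.9 GPa, ρ = 7860 kg/m³
  material B: E = 190.3 GPa, ρ = 7993 kg/m³
  material C: M = 3.63×10⁻³
  material H: M = 0.758×10⁻³
  material J: M = 0.752×10⁻³
  material B: M = 0.720×10⁻³
Material C ranks first.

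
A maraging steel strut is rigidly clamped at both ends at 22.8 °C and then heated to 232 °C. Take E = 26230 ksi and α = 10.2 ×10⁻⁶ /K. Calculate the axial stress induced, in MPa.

386 MPa

E = 26230 ksi = 180.8 GPa.
ΔT = 209.2 K. Constrained thermal stress σ = E·α·ΔT = 180.8×10³ MPa × 10.2×10⁻⁶ × 209.2 = 386 MPa (compressive).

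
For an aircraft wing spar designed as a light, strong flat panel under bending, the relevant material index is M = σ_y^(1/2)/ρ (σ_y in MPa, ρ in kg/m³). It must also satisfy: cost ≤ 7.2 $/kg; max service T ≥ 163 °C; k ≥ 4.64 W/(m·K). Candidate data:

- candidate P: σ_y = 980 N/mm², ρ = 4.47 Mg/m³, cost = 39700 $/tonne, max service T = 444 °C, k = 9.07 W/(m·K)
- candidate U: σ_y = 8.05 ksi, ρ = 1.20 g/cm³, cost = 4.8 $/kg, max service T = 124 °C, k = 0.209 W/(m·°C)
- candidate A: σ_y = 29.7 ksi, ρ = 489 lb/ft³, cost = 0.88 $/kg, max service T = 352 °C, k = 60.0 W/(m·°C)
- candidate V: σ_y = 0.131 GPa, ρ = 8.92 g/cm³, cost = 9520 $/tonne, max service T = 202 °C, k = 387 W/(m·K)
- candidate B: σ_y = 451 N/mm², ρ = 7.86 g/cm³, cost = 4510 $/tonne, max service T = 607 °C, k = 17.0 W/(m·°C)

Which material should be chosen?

Screen on constraints: cost ≤ 7.2 $/kg; max service T ≥ 163 °C; k ≥ 4.64 W/(m·K). Survivors: candidate A, candidate B.
Putting every candidate on a common basis:
  candidate A: σ_y = 204.8 MPa, ρ = 7833 kg/m³
  candidate B: σ_y = 451.0 MPa, ρ = 7860 kg/m³
  candidate B: M = 2.70×10⁻³
  candidate A: M = 1.83×10⁻³
Candidate B has the largest M.

candidate B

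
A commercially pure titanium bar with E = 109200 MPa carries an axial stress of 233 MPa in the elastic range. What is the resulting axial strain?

2.13×10⁻³

E = 109200 MPa = 109.2 GPa = 109200 MPa.
ε = σ/E = 233 / 109200 = 2.13×10⁻³.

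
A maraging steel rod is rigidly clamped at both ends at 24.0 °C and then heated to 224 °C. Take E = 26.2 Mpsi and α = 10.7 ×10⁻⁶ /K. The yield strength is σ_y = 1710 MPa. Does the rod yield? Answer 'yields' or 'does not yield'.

E = 26.2 Mpsi = 180.6 GPa.
ΔT = 200.0 K. Constrained thermal stress σ = E·α·ΔT = 180.6×10³ MPa × 10.7×10⁻⁶ × 200.0 = 387 MPa (compressive).
Compare to σ_y = 1710 MPa: σ < σ_y, so it does not yield.

does not yield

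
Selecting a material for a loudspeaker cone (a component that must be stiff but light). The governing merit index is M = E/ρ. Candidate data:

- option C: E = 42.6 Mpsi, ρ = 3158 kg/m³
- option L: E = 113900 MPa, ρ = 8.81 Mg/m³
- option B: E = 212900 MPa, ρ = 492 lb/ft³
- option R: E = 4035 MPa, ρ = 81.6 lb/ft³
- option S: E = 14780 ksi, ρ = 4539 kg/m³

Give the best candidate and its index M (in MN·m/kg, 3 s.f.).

option C, M = 93.0 MN·m/kg

Convert each candidate to consistent units, then evaluate M:
  option C: E = 293.7 GPa, ρ = 3158 kg/m³
  option L: E = 113.9 GPa, ρ = 8810 kg/m³
  option B: E = 212.9 GPa, ρ = 7881 kg/m³
  option R: E = 4.035 GPa, ρ = 1307 kg/m³
  option S: E = 101.9 GPa, ρ = 4539 kg/m³
  option C: M = 93.0 MN·m/kg
  option B: M = 27.0 MN·m/kg
  option S: M = 22.5 MN·m/kg
  option L: M = 12.9 MN·m/kg
  option R: M = 3.09 MN·m/kg
Option C ranks first.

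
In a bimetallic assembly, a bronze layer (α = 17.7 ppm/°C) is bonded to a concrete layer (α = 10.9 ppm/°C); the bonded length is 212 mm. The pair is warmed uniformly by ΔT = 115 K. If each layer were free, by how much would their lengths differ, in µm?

166 µm

Δα = |17.7 − 10.9|×10⁻⁶/K = 6.80×10⁻⁶/K.
ΔL_mismatch = Δα·L·ΔT = 6.80×10⁻⁶ × 212.0 mm × 115.0 K = 166 µm.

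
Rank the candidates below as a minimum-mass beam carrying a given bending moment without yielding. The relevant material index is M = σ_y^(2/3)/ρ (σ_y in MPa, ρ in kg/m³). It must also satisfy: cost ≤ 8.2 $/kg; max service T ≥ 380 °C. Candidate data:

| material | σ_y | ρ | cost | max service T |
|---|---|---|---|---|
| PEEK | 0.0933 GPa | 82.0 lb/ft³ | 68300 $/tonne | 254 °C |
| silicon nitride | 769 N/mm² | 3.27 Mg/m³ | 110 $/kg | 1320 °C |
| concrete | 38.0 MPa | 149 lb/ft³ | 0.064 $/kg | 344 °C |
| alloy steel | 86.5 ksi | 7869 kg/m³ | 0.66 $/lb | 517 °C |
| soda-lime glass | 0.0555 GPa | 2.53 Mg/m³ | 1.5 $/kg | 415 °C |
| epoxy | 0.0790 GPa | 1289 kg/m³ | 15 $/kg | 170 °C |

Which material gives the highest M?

Screen on constraints: cost ≤ 8.2 $/kg; max service T ≥ 380 °C. Survivors: alloy steel, soda-lime glass.
In SI units:
  alloy steel: σ_y = 596.4 MPa, ρ = 7869 kg/m³
  soda-lime glass: σ_y = 55.50 MPa, ρ = 2530 kg/m³
  alloy steel: M = 9.00×10⁻³
  soda-lime glass: M = 5.75×10⁻³
The maximum is for alloy steel.

alloy steel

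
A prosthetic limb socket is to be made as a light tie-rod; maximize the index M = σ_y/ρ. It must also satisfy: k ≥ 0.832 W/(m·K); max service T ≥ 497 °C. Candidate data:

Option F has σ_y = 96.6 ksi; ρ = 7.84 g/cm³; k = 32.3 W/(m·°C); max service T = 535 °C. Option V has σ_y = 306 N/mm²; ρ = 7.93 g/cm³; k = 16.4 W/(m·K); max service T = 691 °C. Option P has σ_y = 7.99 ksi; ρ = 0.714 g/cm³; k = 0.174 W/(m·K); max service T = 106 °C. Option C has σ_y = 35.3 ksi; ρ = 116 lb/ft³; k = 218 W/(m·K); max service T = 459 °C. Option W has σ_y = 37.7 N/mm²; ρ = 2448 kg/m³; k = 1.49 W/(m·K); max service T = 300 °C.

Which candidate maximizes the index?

option F

Screen on constraints: k ≥ 0.832 W/(m·K); max service T ≥ 497 °C. Survivors: option F, option V.
Convert each candidate to consistent units, then evaluate M:
  option F: σ_y = 666.0 MPa, ρ = 7840 kg/m³
  option V: σ_y = 306.0 MPa, ρ = 7930 kg/m³
  option F: M = 85.0 kN·m/kg
  option V: M = 38.6 kN·m/kg
Option F ranks first.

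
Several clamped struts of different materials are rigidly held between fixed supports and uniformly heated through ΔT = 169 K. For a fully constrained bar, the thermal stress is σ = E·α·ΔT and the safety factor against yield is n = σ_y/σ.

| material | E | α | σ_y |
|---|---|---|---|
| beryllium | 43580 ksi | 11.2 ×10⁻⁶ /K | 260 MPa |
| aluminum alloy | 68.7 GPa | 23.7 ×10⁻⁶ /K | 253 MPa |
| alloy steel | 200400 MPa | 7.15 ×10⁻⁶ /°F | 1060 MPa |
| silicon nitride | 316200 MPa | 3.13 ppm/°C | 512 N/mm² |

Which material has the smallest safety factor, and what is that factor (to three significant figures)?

beryllium, n = 0.457

Converting E to GPa, α to ×10⁻⁶/K, σ_y to MPa, then σ and n for each:
  beryllium: E = 300.5, α = 11.2, σ_y = 260.0 → σ = 569 MPa, n = 0.457
  aluminum alloy: E = 68.70, α = 23.7, σ_y = 253.0 → σ = 275 MPa, n = 0.919
  alloy steel: E = 200.4, α = 12.9, σ_y = 1060 → σ = 436 MPa, n = 2.43
  silicon nitride: E = 316.2, α = 3.13, σ_y = 512.0 → σ = 167 MPa, n = 3.06
Smallest n: beryllium with n = 0.457.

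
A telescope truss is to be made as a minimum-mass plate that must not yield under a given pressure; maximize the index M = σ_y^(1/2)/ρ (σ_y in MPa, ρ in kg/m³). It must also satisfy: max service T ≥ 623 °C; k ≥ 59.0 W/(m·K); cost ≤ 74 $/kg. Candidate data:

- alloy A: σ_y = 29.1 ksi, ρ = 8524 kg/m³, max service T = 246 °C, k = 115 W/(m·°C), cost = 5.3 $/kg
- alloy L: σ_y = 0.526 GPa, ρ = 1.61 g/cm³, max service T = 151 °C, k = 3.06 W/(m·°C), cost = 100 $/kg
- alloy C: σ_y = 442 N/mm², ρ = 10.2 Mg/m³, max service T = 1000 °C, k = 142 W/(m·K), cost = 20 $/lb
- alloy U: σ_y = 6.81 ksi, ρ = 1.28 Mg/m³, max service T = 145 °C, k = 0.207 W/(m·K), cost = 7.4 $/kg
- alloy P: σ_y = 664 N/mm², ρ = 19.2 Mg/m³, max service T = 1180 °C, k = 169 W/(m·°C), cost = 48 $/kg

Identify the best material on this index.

Screen on constraints: max service T ≥ 623 °C; k ≥ 59.0 W/(m·K); cost ≤ 74 $/kg. Survivors: alloy C, alloy P.
After converting to SI:
  alloy C: σ_y = 442.0 MPa, ρ = 10200 kg/m³
  alloy P: σ_y = 664.0 MPa, ρ = 19200 kg/m³
  alloy C: M = 2.06×10⁻³
  alloy P: M = 1.34×10⁻³
The maximum is for alloy C.

alloy C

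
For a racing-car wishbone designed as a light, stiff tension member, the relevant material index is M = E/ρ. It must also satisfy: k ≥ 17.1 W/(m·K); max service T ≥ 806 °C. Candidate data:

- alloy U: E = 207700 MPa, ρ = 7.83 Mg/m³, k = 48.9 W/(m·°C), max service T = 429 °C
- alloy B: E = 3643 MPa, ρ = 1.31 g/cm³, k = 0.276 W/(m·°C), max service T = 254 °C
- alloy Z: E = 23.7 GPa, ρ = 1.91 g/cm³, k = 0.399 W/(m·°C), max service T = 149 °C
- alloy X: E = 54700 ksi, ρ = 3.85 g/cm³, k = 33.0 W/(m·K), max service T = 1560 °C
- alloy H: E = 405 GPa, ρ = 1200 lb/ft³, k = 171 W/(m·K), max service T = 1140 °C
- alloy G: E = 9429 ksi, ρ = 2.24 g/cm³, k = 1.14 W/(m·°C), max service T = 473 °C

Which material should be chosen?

alloy X

Screen on constraints: k ≥ 17.1 W/(m·K); max service T ≥ 806 °C. Survivors: alloy X, alloy H.
After converting to SI:
  alloy X: E = 377.1 GPa, ρ = 3850 kg/m³
  alloy H: E = 405.0 GPa, ρ = 19220 kg/m³
  alloy X: M = 98.0 MN·m/kg
  alloy H: M = 21.1 MN·m/kg
Highest index: alloy X.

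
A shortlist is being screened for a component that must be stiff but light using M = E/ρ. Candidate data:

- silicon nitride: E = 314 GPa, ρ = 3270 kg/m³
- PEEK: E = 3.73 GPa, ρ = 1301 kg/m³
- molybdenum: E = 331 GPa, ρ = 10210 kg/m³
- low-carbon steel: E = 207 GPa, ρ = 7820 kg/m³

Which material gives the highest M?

silicon nitride

Evaluate M for each candidate:
  silicon nitride: M = 96.0 MN·m/kg
  molybdenum: M = 32.4 MN·m/kg
  low-carbon steel: M = 26.5 MN·m/kg
  PEEK: M = 2.87 MN·m/kg
The maximum is for silicon nitride.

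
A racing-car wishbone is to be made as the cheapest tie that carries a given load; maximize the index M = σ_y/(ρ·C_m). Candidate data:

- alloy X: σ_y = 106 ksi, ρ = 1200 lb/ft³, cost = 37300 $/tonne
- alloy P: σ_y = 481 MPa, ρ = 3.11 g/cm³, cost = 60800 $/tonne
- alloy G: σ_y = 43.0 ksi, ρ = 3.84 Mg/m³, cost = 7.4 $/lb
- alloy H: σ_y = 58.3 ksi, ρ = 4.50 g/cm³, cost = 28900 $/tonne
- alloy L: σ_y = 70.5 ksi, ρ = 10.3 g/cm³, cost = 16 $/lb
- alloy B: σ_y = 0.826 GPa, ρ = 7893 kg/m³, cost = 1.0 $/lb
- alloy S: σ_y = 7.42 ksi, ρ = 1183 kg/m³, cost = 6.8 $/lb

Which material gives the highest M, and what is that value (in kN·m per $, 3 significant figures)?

Putting every candidate on a common basis:
  alloy X: σ_y = 730.8 MPa, ρ = 19220 kg/m³, cost = 37.30 $/kg
  alloy P: σ_y = 481.0 MPa, ρ = 3110 kg/m³, cost = 60.80 $/kg
  alloy G: σ_y = 296.5 MPa, ρ = 3840 kg/m³, cost = 16.31 $/kg
  alloy H: σ_y = 402.0 MPa, ρ = 4500 kg/m³, cost = 28.90 $/kg
  alloy L: σ_y = 486.1 MPa, ρ = 10300 kg/m³, cost = 35.27 $/kg
  alloy B: σ_y = 826.0 MPa, ρ = 7893 kg/m³, cost = 2.205 $/kg
  alloy S: σ_y = 51.16 MPa, ρ = 1183 kg/m³, cost = 14.99 $/kg
  alloy B: M = 47.5 kN·m per $
  alloy G: M = 4.73 kN·m per $
  alloy H: M = 3.09 kN·m per $
  alloy S: M = 2.88 kN·m per $
  alloy P: M = 2.54 kN·m per $
  alloy L: M = 1.34 kN·m per $
  alloy X: M = 1.02 kN·m per $
Alloy B ranks first.

alloy B, M = 47.5 kN·m per $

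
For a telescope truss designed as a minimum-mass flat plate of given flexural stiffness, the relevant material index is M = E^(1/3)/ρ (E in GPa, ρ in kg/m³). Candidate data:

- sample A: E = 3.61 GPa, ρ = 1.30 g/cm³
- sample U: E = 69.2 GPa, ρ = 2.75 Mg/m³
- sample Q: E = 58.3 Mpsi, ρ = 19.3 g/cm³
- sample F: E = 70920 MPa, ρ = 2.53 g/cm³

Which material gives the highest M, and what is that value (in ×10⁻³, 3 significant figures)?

sample F, M = 1.64×10⁻³

Putting every candidate on a common basis:
  sample A: E = 3.610 GPa, ρ = 1300 kg/m³
  sample U: E = 69.20 GPa, ρ = 2750 kg/m³
  sample Q: E = 402.0 GPa, ρ = 19300 kg/m³
  sample F: E = 70.92 GPa, ρ = 2530 kg/m³
  sample F: M = 1.64×10⁻³
  sample U: M = 1.49×10⁻³
  sample A: M = 1.18×10⁻³
  sample Q: M = 0.382×10⁻³
The maximum is for sample F.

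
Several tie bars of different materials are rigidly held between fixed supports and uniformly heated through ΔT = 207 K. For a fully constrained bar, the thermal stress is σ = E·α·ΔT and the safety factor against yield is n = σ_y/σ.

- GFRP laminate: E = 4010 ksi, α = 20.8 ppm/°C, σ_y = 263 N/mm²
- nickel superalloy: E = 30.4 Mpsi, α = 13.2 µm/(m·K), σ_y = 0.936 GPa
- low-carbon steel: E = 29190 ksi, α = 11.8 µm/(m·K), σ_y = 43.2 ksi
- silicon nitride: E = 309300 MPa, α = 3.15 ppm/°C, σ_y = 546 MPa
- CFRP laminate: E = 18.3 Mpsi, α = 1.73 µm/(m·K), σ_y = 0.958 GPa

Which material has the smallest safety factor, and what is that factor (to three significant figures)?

low-carbon steel, n = 0.606

Converting E to GPa, α to ×10⁻⁶/K, σ_y to MPa, then σ and n for each:
  GFRP laminate: E = 27.65, α = 20.8, σ_y = 263.0 → σ = 119 MPa, n = 2.21
  nickel superalloy: E = 209.6, α = 13.2, σ_y = 936.0 → σ = 573 MPa, n = 1.63
  low-carbon steel: E = 201.3, α = 11.8, σ_y = 297.9 → σ = 492 MPa, n = 0.606
  silicon nitride: E = 309.3, α = 3.15, σ_y = 546.0 → σ = 202 MPa, n = 2.71
  CFRP laminate: E = 126.2, α = 1.73, σ_y = 958.0 → σ = 45.2 MPa, n = 21.2
Smallest n: low-carbon steel with n = 0.606.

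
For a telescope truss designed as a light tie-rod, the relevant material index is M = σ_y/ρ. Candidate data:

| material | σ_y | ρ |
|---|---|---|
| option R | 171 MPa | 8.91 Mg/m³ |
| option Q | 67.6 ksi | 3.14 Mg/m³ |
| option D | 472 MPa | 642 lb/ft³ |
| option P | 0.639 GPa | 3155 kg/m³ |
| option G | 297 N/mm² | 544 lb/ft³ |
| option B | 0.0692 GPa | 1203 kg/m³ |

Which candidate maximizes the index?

option P

Putting every candidate on a common basis:
  option R: σ_y = 171.0 MPa, ρ = 8910 kg/m³
  option Q: σ_y = 466.1 MPa, ρ = 3140 kg/m³
  option D: σ_y = 472.0 MPa, ρ = 10280 kg/m³
  option P: σ_y = 639.0 MPa, ρ = 3155 kg/m³
  option G: σ_y = 297.0 MPa, ρ = 8714 kg/m³
  option B: σ_y = 69.20 MPa, ρ = 1203 kg/m³
  option P: M = 203 kN·m/kg
  option Q: M = 148 kN·m/kg
  option B: M = 57.5 kN·m/kg
  option D: M = 45.9 kN·m/kg
  option G: M = 34.1 kN·m/kg
  option R: M = 19.2 kN·m/kg
Highest index: option P.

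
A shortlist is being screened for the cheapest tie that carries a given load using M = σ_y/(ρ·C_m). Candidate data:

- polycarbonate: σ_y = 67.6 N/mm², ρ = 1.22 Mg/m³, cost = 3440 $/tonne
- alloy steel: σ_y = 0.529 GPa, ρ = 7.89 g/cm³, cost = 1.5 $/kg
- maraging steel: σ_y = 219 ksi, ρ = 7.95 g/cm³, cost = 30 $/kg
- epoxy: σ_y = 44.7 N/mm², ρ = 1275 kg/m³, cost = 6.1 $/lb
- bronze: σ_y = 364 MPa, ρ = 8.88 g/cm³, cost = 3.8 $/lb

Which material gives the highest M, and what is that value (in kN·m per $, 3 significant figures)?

alloy steel, M = 44.7 kN·m per $

After converting to SI:
  polycarbonate: σ_y = 67.60 MPa, ρ = 1220 kg/m³, cost = 3.440 $/kg
  alloy steel: σ_y = 529.0 MPa, ρ = 7890 kg/m³, cost = 1.500 $/kg
  maraging steel: σ_y = 1510 MPa, ρ = 7950 kg/m³, cost = 30.00 $/kg
  epoxy: σ_y = 44.70 MPa, ρ = 1275 kg/m³, cost = 13.45 $/kg
  bronze: σ_y = 364.0 MPa, ρ = 8880 kg/m³, cost = 8.377 $/kg
  alloy steel: M = 44.7 kN·m per $
  polycarbonate: M = 16.1 kN·m per $
  maraging steel: M = 6.33 kN·m per $
  bronze: M = 4.89 kN·m per $
  epoxy: M = 2.61 kN·m per $
The maximum is for alloy steel.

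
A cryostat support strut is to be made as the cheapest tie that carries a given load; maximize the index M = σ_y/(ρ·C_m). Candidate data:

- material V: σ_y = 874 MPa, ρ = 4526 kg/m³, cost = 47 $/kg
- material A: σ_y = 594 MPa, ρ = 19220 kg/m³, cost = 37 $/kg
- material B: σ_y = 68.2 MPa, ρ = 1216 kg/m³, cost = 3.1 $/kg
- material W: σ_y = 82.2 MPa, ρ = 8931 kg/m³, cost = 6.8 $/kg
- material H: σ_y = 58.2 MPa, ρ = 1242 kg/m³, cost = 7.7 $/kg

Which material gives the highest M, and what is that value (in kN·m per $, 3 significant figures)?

material B, M = 18.1 kN·m per $

Computing M directly (units already consistent):
  material B: M = 18.1 kN·m per $
  material H: M = 6.09 kN·m per $
  material V: M = 4.11 kN·m per $
  material W: M = 1.35 kN·m per $
  material A: M = 0.835 kN·m per $
Material B ranks first.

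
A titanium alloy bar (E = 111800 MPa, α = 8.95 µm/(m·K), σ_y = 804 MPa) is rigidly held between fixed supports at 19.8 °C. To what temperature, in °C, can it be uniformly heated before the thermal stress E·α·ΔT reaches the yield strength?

823 °C

E = 111800 MPa = 111.8 GPa.
E·α·ΔT = 804.0 MPa ⇒ ΔT = 804.0 / (111.8×10³ × 8.95×10⁻⁶) = 803.5 K.
T = 19.8 + 803.5 = 823.3 °C.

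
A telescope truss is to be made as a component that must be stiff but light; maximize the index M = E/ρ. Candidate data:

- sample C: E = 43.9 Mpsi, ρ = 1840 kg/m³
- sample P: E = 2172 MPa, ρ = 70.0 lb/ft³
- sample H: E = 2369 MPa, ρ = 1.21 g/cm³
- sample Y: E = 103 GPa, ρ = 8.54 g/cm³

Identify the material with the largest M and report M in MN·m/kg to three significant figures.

Putting every candidate on a common basis:
  sample C: E = 302.7 GPa, ρ = 1840 kg/m³
  sample P: E = 2.172 GPa, ρ = 1121 kg/m³
  sample H: E = 2.369 GPa, ρ = 1210 kg/m³
  sample Y: E = 103.0 GPa, ρ = 8540 kg/m³
  sample C: M = 164 MN·m/kg
  sample Y: M = 12.1 MN·m/kg
  sample H: M = 1.96 MN·m/kg
  sample P: M = 1.94 MN·m/kg
Sample C ranks first.

sample C, M = 164 MN·m/kg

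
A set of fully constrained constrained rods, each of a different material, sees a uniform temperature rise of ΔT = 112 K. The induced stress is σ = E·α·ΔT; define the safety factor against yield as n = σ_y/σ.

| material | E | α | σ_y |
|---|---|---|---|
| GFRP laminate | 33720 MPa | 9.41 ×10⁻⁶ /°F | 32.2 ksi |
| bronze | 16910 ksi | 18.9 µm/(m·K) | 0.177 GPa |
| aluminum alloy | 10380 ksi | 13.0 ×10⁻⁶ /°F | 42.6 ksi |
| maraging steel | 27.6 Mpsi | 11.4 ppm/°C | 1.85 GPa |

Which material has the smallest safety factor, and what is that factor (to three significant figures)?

bronze, n = 0.717

Per material, after unit conversion:
  GFRP laminate: E = 33.72, α = 16.9, σ_y = 222.0 → σ = 64.0 MPa, n = 3.47
  bronze: E = 116.6, α = 18.9, σ_y = 177.0 → σ = 247 MPa, n = 0.717
  aluminum alloy: E = 71.57, α = 23.4, σ_y = 293.7 → σ = 188 MPa, n = 1.57
  maraging steel: E = 190.3, α = 11.4, σ_y = 1850 → σ = 243 MPa, n = 7.61
The minimum is bronze at n = 0.717.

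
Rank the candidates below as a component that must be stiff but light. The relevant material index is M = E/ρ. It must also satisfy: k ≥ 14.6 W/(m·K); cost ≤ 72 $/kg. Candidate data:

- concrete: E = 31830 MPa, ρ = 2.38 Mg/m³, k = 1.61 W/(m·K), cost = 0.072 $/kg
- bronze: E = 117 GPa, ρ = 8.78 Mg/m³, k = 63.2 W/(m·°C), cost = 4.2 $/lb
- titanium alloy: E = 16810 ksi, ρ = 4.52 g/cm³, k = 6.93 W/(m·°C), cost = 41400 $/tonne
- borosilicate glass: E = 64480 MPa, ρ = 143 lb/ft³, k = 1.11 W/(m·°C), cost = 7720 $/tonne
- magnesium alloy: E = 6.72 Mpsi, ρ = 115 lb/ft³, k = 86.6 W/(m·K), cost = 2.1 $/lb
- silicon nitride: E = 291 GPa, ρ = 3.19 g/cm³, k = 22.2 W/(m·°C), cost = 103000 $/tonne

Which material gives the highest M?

Screen on constraints: k ≥ 14.6 W/(m·K); cost ≤ 72 $/kg. Survivors: bronze, magnesium alloy.
Convert each candidate to consistent units, then evaluate M:
  bronze: E = 117.0 GPa, ρ = 8780 kg/m³
  magnesium alloy: E = 46.33 GPa, ρ = 1842 kg/m³
  magnesium alloy: M = 25.2 MN·m/kg
  bronze: M = 13.3 MN·m/kg
Magnesium alloy has the largest M.

magnesium alloy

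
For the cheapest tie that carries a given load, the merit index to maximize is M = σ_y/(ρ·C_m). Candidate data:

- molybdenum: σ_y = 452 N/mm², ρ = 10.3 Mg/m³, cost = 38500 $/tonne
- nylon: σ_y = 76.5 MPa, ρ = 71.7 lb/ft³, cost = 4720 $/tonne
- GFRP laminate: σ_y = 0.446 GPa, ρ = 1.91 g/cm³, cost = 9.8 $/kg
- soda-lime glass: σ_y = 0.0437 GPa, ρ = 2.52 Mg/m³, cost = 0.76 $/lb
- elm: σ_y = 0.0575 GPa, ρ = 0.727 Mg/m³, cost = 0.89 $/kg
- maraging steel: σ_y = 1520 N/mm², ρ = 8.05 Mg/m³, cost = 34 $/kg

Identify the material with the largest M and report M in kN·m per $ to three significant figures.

elm, M = 88.9 kN·m per $

Putting every candidate on a common basis:
  molybdenum: σ_y = 452.0 MPa, ρ = 10300 kg/m³, cost = 38.50 $/kg
  nylon: σ_y = 76.50 MPa, ρ = 1149 kg/m³, cost = 4.720 $/kg
  GFRP laminate: σ_y = 446.0 MPa, ρ = 1910 kg/m³, cost = 9.800 $/kg
  soda-lime glass: σ_y = 43.70 MPa, ρ = 2520 kg/m³, cost = 1.675 $/kg
  elm: σ_y = 57.50 MPa, ρ = 727.0 kg/m³, cost = 0.8900 $/kg
  maraging steel: σ_y = 1520 MPa, ρ = 8050 kg/m³, cost = 34.00 $/kg
  elm: M = 88.9 kN·m per $
  GFRP laminate: M = 23.8 kN·m per $
  nylon: M = 14.1 kN·m per $
  soda-lime glass: M = 10.3 kN·m per $
  maraging steel: M = 5.55 kN·m per $
  molybdenum: M = 1.14 kN·m per $
The maximum is for elm.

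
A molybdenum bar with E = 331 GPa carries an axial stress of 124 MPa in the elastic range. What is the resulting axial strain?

3.75×10⁻⁴

ε = σ/E = 124 / 331000 = 3.75×10⁻⁴.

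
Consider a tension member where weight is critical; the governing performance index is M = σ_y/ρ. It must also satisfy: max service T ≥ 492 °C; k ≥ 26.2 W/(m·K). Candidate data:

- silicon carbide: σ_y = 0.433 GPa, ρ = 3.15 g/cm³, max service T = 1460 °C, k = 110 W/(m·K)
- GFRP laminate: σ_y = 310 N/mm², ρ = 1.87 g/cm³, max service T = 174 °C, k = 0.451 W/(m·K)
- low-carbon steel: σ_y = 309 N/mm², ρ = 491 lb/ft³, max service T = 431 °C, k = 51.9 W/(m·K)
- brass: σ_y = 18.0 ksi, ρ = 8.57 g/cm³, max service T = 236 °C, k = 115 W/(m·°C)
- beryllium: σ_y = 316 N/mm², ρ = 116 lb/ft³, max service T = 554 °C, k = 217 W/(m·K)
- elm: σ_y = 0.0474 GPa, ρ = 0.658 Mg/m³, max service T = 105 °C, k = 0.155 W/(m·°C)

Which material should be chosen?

Screen on constraints: max service T ≥ 492 °C; k ≥ 26.2 W/(m·K). Survivors: silicon carbide, beryllium.
Putting every candidate on a common basis:
  silicon carbide: σ_y = 433.0 MPa, ρ = 3150 kg/m³
  beryllium: σ_y = 316.0 MPa, ρ = 1858 kg/m³
  beryllium: M = 170 kN·m/kg
  silicon carbide: M = 137 kN·m/kg
Highest index: beryllium.

beryllium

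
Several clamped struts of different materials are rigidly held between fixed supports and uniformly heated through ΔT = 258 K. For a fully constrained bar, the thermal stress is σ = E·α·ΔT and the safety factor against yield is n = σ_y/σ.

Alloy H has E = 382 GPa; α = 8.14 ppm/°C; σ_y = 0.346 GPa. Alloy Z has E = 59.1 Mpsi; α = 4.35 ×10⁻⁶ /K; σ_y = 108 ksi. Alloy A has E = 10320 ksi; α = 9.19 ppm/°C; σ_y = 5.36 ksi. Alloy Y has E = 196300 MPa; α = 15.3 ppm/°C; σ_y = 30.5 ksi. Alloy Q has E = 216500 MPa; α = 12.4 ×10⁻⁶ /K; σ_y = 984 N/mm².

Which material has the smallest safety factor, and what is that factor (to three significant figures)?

alloy A, n = 0.219

In consistent units (E in GPa, α in ×10⁻⁶/K, σ_y in MPa):
  alloy H: E = 382.0, α = 8.14, σ_y = 346.0 → σ = 802 MPa, n = 0.431
  alloy Z: E = 407.5, α = 4.35, σ_y = 744.6 → σ = 457 MPa, n = 1.63
  alloy A: E = 71.15, α = 9.19, σ_y = 36.96 → σ = 169 MPa, n = 0.219
  alloy Y: E = 196.3, α = 15.3, σ_y = 210.3 → σ = 775 MPa, n = 0.271
  alloy Q: E = 216.5, α = 12.4, σ_y = 984.0 → σ = 693 MPa, n = 1.42
The minimum is alloy A at n = 0.219.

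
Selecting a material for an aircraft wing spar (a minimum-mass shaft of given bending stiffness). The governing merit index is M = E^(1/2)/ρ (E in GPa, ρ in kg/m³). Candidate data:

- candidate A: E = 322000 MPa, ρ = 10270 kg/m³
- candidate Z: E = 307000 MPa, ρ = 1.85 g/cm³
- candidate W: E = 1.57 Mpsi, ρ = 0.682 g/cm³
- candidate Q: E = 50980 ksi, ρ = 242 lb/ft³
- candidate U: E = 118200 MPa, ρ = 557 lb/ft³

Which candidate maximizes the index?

candidate Z

In SI units:
  candidate A: E = 322.0 GPa, ρ = 10270 kg/m³
  candidate Z: E = 307.0 GPa, ρ = 1850 kg/m³
  candidate W: E = 10.82 GPa, ρ = 682.0 kg/m³
  candidate Q: E = 351.5 GPa, ρ = 3876 kg/m³
  candidate U: E = 118.2 GPa, ρ = 8922 kg/m³
  candidate Z: M = 9.47×10⁻³
  candidate Q: M = 4.84×10⁻³
  candidate W: M = 4.82×10⁻³
  candidate A: M = 1.75×10⁻³
  candidate U: M = 1.22×10⁻³
Candidate Z has the largest M.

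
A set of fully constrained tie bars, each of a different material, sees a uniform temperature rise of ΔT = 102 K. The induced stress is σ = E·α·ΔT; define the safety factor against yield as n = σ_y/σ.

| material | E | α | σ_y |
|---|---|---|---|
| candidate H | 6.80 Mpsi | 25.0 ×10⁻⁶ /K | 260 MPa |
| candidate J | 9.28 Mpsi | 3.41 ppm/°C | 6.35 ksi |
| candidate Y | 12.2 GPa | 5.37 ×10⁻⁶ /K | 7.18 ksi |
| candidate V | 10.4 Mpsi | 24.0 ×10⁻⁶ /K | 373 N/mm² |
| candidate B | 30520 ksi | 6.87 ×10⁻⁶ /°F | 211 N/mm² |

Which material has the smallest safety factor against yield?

Converting E to GPa, α to ×10⁻⁶/K, σ_y to MPa, then σ and n for each:
  candidate H: E = 46.88, α = 25.0, σ_y = 260.0 → σ = 120 MPa, n = 2.17
  candidate J: E = 63.98, α = 3.41, σ_y = 43.78 → σ = 22.3 MPa, n = 1.97
  candidate Y: E = 12.20, α = 5.37, σ_y = 49.50 → σ = 6.68 MPa, n = 7.41
  candidate V: E = 71.71, α = 24.0, σ_y = 373.0 → σ = 176 MPa, n = 2.12
  candidate B: E = 210.4, α = 12.4, σ_y = 211.0 → σ = 265 MPa, n = 0.795
Candidate B has the lowest safety factor, n = 0.795.

candidate B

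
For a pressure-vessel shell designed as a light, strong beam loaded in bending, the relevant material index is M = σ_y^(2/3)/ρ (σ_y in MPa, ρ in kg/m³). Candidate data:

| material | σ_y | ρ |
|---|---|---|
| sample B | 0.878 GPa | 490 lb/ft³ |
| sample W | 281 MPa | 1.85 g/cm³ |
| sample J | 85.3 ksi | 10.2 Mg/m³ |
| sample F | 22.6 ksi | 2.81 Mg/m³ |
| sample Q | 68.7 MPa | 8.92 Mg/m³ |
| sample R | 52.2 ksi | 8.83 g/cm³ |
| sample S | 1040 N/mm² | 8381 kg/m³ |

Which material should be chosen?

sample W

After converting to SI:
  sample B: σ_y = 878.0 MPa, ρ = 7849 kg/m³
  sample W: σ_y = 281.0 MPa, ρ = 1850 kg/m³
  sample J: σ_y = 588.1 MPa, ρ = 10200 kg/m³
  sample F: σ_y = 155.8 MPa, ρ = 2810 kg/m³
  sample Q: σ_y = 68.70 MPa, ρ = 8920 kg/m³
  sample R: σ_y = 359.9 MPa, ρ = 8830 kg/m³
  sample S: σ_y = 1040 MPa, ρ = 8381 kg/m³
  sample W: M = 23.2×10⁻³
  sample S: M = 12.2×10⁻³
  sample B: M = 11.7×10⁻³
  sample F: M = 10.3×10⁻³
  sample J: M = 6.88×10⁻³
  sample R: M = 5.73×10⁻³
  sample Q: M = 1.88×10⁻³
Sample W ranks first.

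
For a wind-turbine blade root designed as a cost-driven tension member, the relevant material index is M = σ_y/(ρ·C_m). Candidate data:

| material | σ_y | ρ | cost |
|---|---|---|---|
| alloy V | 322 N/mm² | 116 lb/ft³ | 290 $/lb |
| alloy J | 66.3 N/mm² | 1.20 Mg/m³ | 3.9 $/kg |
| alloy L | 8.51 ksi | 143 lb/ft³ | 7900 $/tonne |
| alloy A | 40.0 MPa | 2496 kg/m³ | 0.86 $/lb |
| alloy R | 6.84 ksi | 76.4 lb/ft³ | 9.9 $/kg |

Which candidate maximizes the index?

alloy J

Putting every candidate on a common basis:
  alloy V: σ_y = 322.0 MPa, ρ = 1858 kg/m³, cost = 639.3 $/kg
  alloy J: σ_y = 66.30 MPa, ρ = 1200 kg/m³, cost = 3.900 $/kg
  alloy L: σ_y = 58.67 MPa, ρ = 2291 kg/m³, cost = 7.900 $/kg
  alloy A: σ_y = 40.00 MPa, ρ = 2496 kg/m³, cost = 1.896 $/kg
  alloy R: σ_y = 47.16 MPa, ρ = 1224 kg/m³, cost = 9.900 $/kg
  alloy J: M = 14.2 kN·m per $
  alloy A: M = 8.45 kN·m per $
  alloy R: M = 3.89 kN·m per $
  alloy L: M = 3.24 kN·m per $
  alloy V: M = 0.271 kN·m per $
Highest index: alloy J.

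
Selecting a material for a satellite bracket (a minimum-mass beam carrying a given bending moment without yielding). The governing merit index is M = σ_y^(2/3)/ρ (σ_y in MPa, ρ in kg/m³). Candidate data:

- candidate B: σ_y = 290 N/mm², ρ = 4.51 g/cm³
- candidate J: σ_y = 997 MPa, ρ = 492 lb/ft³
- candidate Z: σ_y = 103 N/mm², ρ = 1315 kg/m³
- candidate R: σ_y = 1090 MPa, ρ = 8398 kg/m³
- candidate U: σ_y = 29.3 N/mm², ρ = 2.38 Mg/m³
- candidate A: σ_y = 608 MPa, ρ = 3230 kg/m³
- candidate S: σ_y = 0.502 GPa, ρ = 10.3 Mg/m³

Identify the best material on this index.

candidate A

After converting to SI:
  candidate B: σ_y = 290.0 MPa, ρ = 4510 kg/m³
  candidate J: σ_y = 997.0 MPa, ρ = 7881 kg/m³
  candidate Z: σ_y = 103.0 MPa, ρ = 1315 kg/m³
  candidate R: σ_y = 1090 MPa, ρ = 8398 kg/m³
  candidate U: σ_y = 29.30 MPa, ρ = 2380 kg/m³
  candidate A: σ_y = 608.0 MPa, ρ = 3230 kg/m³
  candidate S: σ_y = 502.0 MPa, ρ = 10300 kg/m³
  candidate A: M = 22.2×10⁻³
  candidate Z: M = 16.7×10⁻³
  candidate J: M = 12.7×10⁻³
  candidate R: M = 12.6×10⁻³
  candidate B: M = 9.71×10⁻³
  candidate S: M = 6.13×10⁻³
  candidate U: M = 3.99×10⁻³
Highest index: candidate A.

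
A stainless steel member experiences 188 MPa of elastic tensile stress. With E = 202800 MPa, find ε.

9.27×10⁻⁴

E = 202800 MPa = 202.8 GPa = 202800 MPa.
ε = σ/E = 188 / 202800 = 9.27×10⁻⁴.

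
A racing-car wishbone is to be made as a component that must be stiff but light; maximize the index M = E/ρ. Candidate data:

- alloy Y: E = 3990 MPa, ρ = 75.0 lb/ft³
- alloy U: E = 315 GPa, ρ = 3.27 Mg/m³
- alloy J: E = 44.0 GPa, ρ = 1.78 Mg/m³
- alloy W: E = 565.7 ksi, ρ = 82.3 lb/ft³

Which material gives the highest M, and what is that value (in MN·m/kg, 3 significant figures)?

alloy U, M = 96.3 MN·m/kg

In SI units:
  alloy Y: E = 3.990 GPa, ρ = 1201 kg/m³
  alloy U: E = 315.0 GPa, ρ = 3270 kg/m³
  alloy J: E = 44.00 GPa, ρ = 1780 kg/m³
  alloy W: E = 3.900 GPa, ρ = 1318 kg/m³
  alloy U: M = 96.3 MN·m/kg
  alloy J: M = 24.7 MN·m/kg
  alloy Y: M = 3.32 MN·m/kg
  alloy W: M = 2.96 MN·m/kg
The maximum is for alloy U.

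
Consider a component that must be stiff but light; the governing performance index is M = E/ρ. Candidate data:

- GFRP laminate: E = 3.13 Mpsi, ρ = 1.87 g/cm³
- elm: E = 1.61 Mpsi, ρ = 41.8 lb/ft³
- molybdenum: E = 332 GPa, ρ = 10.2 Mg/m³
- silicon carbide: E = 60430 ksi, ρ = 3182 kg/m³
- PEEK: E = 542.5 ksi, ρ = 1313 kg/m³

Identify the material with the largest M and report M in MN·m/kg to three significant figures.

Putting every candidate on a common basis:
  GFRP laminate: E = 21.58 GPa, ρ = 1870 kg/m³
  elm: E = 11.10 GPa, ρ = 669.6 kg/m³
  molybdenum: E = 332.0 GPa, ρ = 10200 kg/m³
  silicon carbide: E = 416.7 GPa, ρ = 3182 kg/m³
  PEEK: E = 3.740 GPa, ρ = 1313 kg/m³
  silicon carbide: M = 131 MN·m/kg
  molybdenum: M = 32.5 MN·m/kg
  elm: M = 16.6 MN·m/kg
  GFRP laminate: M = 11.5 MN·m/kg
  PEEK: M = 2.85 MN·m/kg
Highest index: silicon carbide.

silicon carbide, M = 131 MN·m/kg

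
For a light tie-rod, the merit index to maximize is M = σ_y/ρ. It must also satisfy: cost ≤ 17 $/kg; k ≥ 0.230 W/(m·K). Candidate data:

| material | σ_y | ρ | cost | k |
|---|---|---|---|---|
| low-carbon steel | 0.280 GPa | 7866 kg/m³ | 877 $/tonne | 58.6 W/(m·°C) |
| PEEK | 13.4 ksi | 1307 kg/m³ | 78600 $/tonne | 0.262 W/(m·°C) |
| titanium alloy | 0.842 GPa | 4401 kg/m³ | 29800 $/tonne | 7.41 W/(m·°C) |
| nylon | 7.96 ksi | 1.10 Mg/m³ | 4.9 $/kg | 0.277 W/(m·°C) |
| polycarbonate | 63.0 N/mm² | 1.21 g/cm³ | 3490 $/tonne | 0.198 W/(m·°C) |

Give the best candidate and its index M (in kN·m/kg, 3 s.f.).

nylon, M = 49.9 kN·m/kg

Screen on constraints: cost ≤ 17 $/kg; k ≥ 0.230 W/(m·K). Survivors: low-carbon steel, nylon.
Putting every candidate on a common basis:
  low-carbon steel: σ_y = 280.0 MPa, ρ = 7866 kg/m³
  nylon: σ_y = 54.88 MPa, ρ = 1100 kg/m³
  nylon: M = 49.9 kN·m/kg
  low-carbon steel: M = 35.6 kN·m/kg
Highest index: nylon.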